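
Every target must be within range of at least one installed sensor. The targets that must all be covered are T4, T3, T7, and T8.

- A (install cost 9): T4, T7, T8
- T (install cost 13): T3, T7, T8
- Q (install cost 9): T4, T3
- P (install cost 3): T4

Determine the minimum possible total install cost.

This is a weighted set-cover instance.
The greedy cost-per-new-target heuristic would pick A and Q for 18, but a cheaper cover exists.
Choose T and P: together they cover T4, T3, T7, T8 — every target.
Total install cost: 13 + 3 = 16.
No cover costs less than 16.

16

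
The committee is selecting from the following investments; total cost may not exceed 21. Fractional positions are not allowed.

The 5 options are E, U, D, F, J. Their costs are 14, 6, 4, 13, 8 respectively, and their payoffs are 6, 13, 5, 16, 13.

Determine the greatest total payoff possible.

31

This is a 0-1 knapsack instance.
U + F: cost 6 + 13 = 19 ≤ 21, payoff 13 + 16 = 29.
F + J: cost 13 + 8 = 21 ≤ 21, payoff 16 + 13 = 29.
U + D + J: cost 6 + 4 + 8 = 18 ≤ 21, payoff 13 + 5 + 13 = 31.
Best is U, D, and J with total payoff 31.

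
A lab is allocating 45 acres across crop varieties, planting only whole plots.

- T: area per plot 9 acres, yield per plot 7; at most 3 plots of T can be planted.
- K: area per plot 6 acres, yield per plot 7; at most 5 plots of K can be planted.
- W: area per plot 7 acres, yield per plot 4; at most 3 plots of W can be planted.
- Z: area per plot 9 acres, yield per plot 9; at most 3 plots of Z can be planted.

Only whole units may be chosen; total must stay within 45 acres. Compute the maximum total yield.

3×K and 3×Z: area 45 ≤ 45, yield 3·7 + 3·9 = 48.
4×K and 2×Z: area 42 ≤ 45, yield 4·7 + 2·9 = 46.
Best is 48.

48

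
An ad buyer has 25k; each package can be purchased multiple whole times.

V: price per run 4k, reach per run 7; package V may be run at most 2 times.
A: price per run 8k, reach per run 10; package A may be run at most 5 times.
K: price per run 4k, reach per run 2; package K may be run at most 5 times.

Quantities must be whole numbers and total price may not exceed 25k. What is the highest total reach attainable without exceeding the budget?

3×A: price 24 ≤ 25, reach 3·10 = 30.
2×V and 2×A: price 24 ≤ 25, reach 2·7 + 2·10 = 34.
Best is 34.

34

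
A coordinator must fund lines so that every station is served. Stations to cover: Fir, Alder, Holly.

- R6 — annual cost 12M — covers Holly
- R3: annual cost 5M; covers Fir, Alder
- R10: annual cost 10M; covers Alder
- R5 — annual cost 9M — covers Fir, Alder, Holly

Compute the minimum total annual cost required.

9

The greedy cost-per-new-station heuristic would pick R3 and R5 for 14, but a cheaper cover exists.
R5 alone covers Fir, Alder, Holly — every station.
Total annual cost: 9.
No cover costs less than 9.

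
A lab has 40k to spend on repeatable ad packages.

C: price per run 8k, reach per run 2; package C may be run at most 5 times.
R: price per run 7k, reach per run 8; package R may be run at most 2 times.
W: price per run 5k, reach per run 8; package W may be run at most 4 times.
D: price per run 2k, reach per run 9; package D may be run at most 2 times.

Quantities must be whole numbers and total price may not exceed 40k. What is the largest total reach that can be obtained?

1×C, 1×R, 4×W, and 2×D: price 39 ≤ 40, reach 1·2 + 1·8 + 4·8 + 2·9 = 60.
2×R, 4×W, and 2×D: price 38 ≤ 40, reach 2·8 + 4·8 + 2·9 = 66.
Best is 66.

66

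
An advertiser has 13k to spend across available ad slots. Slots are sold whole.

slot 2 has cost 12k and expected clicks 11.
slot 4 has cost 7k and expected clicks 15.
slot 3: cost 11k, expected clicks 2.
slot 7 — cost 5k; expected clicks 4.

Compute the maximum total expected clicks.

Allowing fractional choices, the relaxed optimum would be about 20.5, but ad slots are indivisible.
slot 4: cost 7 ≤ 13, expected clicks 15.
slot 4 + slot 7: cost 7 + 5 = 12 ≤ 13, expected clicks 15 + 4 = 19.
slot 2: cost 12 ≤ 13, expected clicks 11.
Best is slot 4 and slot 7 with total expected clicks 19.

19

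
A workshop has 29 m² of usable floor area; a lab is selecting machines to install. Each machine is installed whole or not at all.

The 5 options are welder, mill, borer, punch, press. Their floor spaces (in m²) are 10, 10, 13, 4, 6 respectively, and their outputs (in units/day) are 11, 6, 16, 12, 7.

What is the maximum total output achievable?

39

Allowing fractional choices, the relaxed optimum would be about 41.6, but machines are indivisible.
borer + punch + press: floor space 13 + 4 + 6 = 23 ≤ 29, output 16 + 12 + 7 = 35.
welder + borer + punch: floor space 10 + 13 + 4 = 27 ≤ 29, output 11 + 16 + 12 = 39.
mill + borer + punch: floor space 10 + 13 + 4 = 27 ≤ 29, output 6 + 16 + 12 = 34.
Best is welder, borer, and punch with total output 39.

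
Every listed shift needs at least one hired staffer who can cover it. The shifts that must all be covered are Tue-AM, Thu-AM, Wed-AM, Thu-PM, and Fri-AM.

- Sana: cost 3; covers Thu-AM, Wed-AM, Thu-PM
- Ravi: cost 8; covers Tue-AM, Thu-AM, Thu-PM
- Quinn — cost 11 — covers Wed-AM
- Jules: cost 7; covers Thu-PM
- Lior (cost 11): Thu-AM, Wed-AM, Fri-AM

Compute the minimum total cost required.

19

The greedy cost-per-new-shift heuristic would pick Sana, Ravi, and Lior for 22, but a cheaper cover exists.
Choose Ravi and Lior: together they cover Tue-AM, Thu-AM, Wed-AM, Thu-PM, Fri-AM — every shift.
Total cost: 8 + 11 = 19.
No cover costs less than 19.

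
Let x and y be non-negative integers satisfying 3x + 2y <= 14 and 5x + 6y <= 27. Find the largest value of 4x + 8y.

32

(x,y)=(0,4): 3·0+2·4=8≤14, 5·0+6·4=24≤27, objective 32.
(x,y)=(1,3): 3·1+2·3=9≤14, 5·1+6·3=23≤27, objective 28.
(x,y)=(0,3): 3·0+2·3=6≤14, 5·0+6·3=18≤27, objective 24.
The best lattice point is (0,4), giving 32.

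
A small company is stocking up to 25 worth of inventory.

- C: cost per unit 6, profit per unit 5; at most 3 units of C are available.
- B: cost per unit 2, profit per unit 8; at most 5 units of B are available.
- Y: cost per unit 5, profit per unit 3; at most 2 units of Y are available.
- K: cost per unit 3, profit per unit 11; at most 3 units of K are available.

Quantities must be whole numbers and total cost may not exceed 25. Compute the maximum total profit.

B has the best ratio (8/2); taking only B gives at most 5×8 = 40 (stopped by the supply cap of 5).
Mixing does better — 1×C, 5×B, and 3×K: cost 25 ≤ 25, profit 1·5 + 5·8 + 3·11 = 78.

78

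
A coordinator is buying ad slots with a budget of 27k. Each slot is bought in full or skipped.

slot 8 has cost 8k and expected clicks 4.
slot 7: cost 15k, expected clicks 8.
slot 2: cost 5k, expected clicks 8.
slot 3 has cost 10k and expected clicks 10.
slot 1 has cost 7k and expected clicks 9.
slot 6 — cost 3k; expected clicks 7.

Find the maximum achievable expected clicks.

slot 2 + slot 3 + slot 1 + slot 6: cost 5 + 10 + 7 + 3 = 25 ≤ 27, expected clicks 8 + 10 + 9 + 7 = 34.
slot 8 + slot 2 + slot 1 + slot 6: cost 8 + 5 + 7 + 3 = 23 ≤ 27, expected clicks 4 + 8 + 9 + 7 = 28.
slot 8 + slot 2 + slot 3 + slot 6: cost 8 + 5 + 10 + 3 = 26 ≤ 27, expected clicks 4 + 8 + 10 + 7 = 29.
Best is slot 2, slot 3, slot 1, and slot 6 with total expected clicks 34.

34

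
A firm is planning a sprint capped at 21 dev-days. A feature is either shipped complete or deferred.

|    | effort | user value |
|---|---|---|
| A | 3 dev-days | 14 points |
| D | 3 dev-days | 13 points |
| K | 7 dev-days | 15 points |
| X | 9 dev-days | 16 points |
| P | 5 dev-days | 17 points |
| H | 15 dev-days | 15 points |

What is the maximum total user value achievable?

60

Allowing fractional choices, the relaxed optimum would be about 64.3, but features are indivisible.
A + D + X + P: effort 3 + 3 + 9 + 5 = 20 ≤ 21, user value 14 + 13 + 16 + 17 = 60.
A + D + K + P: effort 3 + 3 + 7 + 5 = 18 ≤ 21, user value 14 + 13 + 15 + 17 = 59.
Best is A, D, X, and P with total user value 60.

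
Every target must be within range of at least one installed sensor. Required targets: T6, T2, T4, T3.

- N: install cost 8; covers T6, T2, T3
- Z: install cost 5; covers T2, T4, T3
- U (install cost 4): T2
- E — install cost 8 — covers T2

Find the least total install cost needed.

13

This is an integer covering problem.
Choose N and Z: together they cover T6, T2, T4, T3 — every target.
Total install cost: 8 + 5 = 13.
No cover costs less than 13.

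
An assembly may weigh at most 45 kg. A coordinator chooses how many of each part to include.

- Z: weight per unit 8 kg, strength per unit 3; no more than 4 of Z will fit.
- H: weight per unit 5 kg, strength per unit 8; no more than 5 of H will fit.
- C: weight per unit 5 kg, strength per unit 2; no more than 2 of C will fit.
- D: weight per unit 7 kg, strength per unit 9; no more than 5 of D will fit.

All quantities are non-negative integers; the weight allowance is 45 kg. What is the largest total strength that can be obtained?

61

H has the best ratio (8/5); taking only H gives at most 5×8 = 40 (stopped by the supply cap of 5).
Mixing does better — 2×H and 5×D: weight 45 ≤ 45, strength 2·8 + 5·9 = 61.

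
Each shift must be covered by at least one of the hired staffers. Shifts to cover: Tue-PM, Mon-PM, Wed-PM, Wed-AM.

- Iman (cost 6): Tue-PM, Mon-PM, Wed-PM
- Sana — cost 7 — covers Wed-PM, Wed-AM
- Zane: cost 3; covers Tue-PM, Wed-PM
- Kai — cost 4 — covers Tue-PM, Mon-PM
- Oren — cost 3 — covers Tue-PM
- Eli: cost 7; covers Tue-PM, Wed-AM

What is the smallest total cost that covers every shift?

The greedy cost-per-new-shift heuristic would pick Zane, Kai, and Sana for 14, but a cheaper cover exists.
Choose Sana and Kai: together they cover Tue-PM, Mon-PM, Wed-PM, Wed-AM — every shift.
Total cost: 7 + 4 = 11.
No cover costs less than 11.

11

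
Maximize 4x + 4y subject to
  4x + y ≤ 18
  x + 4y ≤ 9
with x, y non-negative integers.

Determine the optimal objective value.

20

The continuous relaxation peaks at (4.2, 1.2) with value 21.60; rounding to a feasible lattice point costs some objective.
(x,y)=(4,1) is feasible, giving 20.
(x,y)=(3,1) is feasible, giving 16.
(x,y)=(4,0) is feasible, giving 16.
The best lattice point is (4,1), giving 20.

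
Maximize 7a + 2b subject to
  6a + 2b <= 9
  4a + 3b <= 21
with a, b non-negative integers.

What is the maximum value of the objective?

Relaxing integrality, the LP optimum is 10.50 at (a,b) = (1.5, 0), which is not an integer point.
(a,b)=(1,1): 6·1+2·1=8≤9, 4·1+3·1=7≤21, objective 9.
(a,b)=(1,0): 6·1+2·0=6≤9, 4·1+3·0=4≤21, objective 7.
(a,b)=(0,2): 6·0+2·2=4≤9, 4·0+3·2=6≤21, objective 4.
Maximum is 9 at (a,b)=(1,1).

9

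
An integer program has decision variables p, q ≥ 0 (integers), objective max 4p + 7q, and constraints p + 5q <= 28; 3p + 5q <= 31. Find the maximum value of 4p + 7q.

(p,q)=(2,5) is feasible, giving 43.
(p,q)=(3,4) is feasible, giving 40.
(p,q)=(1,5) is feasible, giving 39.
(p,q)=(2,4) is feasible, giving 36.
Maximum is 43 at (p,q)=(2,5).

43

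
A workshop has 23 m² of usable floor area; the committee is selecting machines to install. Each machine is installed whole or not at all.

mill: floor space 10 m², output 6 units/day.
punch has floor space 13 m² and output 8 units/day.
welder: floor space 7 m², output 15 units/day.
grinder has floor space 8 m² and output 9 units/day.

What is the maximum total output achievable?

24

Take welder and grinder: floor space 7 + 8 = 15 ≤ 23, output 15 + 9 = 24.
No other feasible combination does better.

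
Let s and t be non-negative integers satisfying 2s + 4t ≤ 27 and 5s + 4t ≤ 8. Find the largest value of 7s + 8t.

16

(s,t)=(0,2) is feasible, giving 16.
(s,t)=(0,1) is feasible, giving 8.
The best lattice point is (0,2), giving 16.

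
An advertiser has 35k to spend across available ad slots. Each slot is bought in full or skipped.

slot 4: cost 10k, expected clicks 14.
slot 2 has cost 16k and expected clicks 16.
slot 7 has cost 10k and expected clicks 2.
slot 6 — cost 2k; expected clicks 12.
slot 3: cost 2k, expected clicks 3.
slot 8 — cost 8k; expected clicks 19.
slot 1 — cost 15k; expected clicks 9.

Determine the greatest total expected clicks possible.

Allowing fractional choices, the relaxed optimum would be about 61.0, but ad slots are indivisible.
slot 4 + slot 6 + slot 8 + slot 1: cost 10 + 2 + 8 + 15 = 35 ≤ 35, expected clicks 14 + 12 + 19 + 9 = 54.
slot 4 + slot 7 + slot 6 + slot 3 + slot 8: cost 10 + 10 + 2 + 2 + 8 = 32 ≤ 35, expected clicks 14 + 2 + 12 + 3 + 19 = 50.
slot 2 + slot 6 + slot 3 + slot 8: cost 16 + 2 + 2 + 8 = 28 ≤ 35, expected clicks 16 + 12 + 3 + 19 = 50.
Best is slot 4, slot 6, slot 8, and slot 1 with total expected clicks 54.

54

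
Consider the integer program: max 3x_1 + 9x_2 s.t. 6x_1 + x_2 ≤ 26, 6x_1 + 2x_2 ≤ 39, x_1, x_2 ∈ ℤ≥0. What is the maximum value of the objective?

(x_1,x_2)=(0,19): 6·0+1·19=19≤26, 6·0+2·19=38≤39, objective 171.
(x_1,x_2)=(0,18): 6·0+1·18=18≤26, 6·0+2·18=36≤39, objective 162.
Maximum is 171 at (x_1,x_2)=(0,19).

171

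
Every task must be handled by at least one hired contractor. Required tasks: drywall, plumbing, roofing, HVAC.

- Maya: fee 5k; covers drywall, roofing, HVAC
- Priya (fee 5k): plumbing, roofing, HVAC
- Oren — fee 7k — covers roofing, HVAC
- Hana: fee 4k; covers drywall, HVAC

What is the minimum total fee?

The greedy cost-per-new-task heuristic would pick Maya and Priya for 10, but a cheaper cover exists.
Choose Priya and Hana: together they cover drywall, plumbing, roofing, HVAC — every task.
Total fee: 5 + 4 = 9.
No cover costs less than 9.

9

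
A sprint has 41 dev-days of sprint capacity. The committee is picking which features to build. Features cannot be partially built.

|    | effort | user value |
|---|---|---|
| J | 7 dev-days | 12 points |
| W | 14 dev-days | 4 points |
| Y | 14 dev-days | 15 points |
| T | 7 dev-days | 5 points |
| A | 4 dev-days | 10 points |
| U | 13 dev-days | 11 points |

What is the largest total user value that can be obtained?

Allowing fractional choices, the relaxed optimum would be about 50.1, but features are indivisible.
J + Y + A + U: effort 7 + 14 + 4 + 13 = 38 ≤ 41, user value 12 + 15 + 10 + 11 = 48.
J + Y + T + U: effort 7 + 14 + 7 + 13 = 41 ≤ 41, user value 12 + 15 + 5 + 11 = 43.
Best is J, Y, A, and U with total user value 48.

48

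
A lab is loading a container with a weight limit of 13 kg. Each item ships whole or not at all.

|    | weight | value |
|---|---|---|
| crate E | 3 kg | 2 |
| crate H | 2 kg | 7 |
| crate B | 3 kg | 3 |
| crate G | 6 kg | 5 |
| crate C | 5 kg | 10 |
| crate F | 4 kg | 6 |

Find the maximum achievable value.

23

Treat it as a binary knapsack problem.
Allowing fractional choices, the relaxed optimum would be about 25.0, but items are indivisible.
crate E + crate H + crate B + crate C: weight 3 + 2 + 3 + 5 = 13 ≤ 13, value 2 + 7 + 3 + 10 = 22.
crate H + crate G + crate C: weight 2 + 6 + 5 = 13 ≤ 13, value 7 + 5 + 10 = 22.
crate H + crate C + crate F: weight 2 + 5 + 4 = 11 ≤ 13, value 7 + 10 + 6 = 23.
Best is crate H, crate C, and crate F with total value 23.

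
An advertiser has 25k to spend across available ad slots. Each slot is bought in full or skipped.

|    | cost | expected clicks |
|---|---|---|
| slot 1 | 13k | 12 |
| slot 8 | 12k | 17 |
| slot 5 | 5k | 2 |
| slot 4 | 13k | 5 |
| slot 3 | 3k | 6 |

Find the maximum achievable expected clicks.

29

Take slot 1 and slot 8: cost 13 + 12 = 25 ≤ 25, expected clicks 12 + 17 = 29.
No other feasible combination does better.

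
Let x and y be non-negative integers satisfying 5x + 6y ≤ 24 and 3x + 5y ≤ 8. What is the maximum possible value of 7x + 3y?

14

(x,y)=(2,0) is feasible, giving 14.
(x,y)=(1,1) is feasible, giving 10.
No feasible integer point exceeds 14.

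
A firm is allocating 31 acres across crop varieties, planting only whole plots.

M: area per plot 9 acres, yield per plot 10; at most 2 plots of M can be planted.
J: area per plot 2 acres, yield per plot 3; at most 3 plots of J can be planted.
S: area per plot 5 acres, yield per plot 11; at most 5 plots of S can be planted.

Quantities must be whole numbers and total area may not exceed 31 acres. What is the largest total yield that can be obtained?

S has the best ratio (11/5); taking only S gives at most 5×11 = 55 (stopped by the supply cap of 5).
Mixing does better — 3×J and 5×S: area 31 ≤ 31, yield 3·3 + 5·11 = 64.

64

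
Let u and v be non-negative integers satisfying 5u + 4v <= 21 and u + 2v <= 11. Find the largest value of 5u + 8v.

40

Relaxing integrality, the LP optimum is 42.00 at (u,v) = (0, 5.25), which is not an integer point.
(u,v)=(0,5): 5·0+4·5=20≤21, 1·0+2·5=10≤11, objective 40.
(u,v)=(1,4): 5·1+4·4=21≤21, 1·1+2·4=9≤11, objective 37.
(u,v)=(0,4): 5·0+4·4=16≤21, 1·0+2·4=8≤11, objective 32.
No feasible integer point exceeds 40.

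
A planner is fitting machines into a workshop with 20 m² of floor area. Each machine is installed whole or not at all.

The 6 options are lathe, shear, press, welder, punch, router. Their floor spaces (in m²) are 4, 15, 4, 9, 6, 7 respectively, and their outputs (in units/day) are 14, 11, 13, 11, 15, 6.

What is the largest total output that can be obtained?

42

lathe + press + punch: floor space 4 + 4 + 6 = 14 ≤ 20, output 14 + 13 + 15 = 42.
press + welder + punch: floor space 4 + 9 + 6 = 19 ≤ 20, output 13 + 11 + 15 = 39.
lathe + welder + punch: floor space 4 + 9 + 6 = 19 ≤ 20, output 14 + 11 + 15 = 40.
Best is lathe, press, and punch with total output 42.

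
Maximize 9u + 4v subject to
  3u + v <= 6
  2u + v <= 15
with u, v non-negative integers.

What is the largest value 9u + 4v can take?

(u,v)=(0,6): 3·0+1·6=6≤6, 2·0+1·6=6≤15, objective 24.
(u,v)=(0,5): 3·0+1·5=5≤6, 2·0+1·5=5≤15, objective 20.
Maximum is 24 at (u,v)=(0,6).

24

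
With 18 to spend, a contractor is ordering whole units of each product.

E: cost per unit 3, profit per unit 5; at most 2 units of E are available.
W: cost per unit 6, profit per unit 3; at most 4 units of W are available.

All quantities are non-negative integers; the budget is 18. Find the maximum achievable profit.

E has the best ratio (5/3); taking only E gives at most 2×5 = 10 (stopped by the supply cap of 2).
Mixing does better — 2×E and 2×W: cost 18 ≤ 18, profit 2·5 + 2·3 = 16.

16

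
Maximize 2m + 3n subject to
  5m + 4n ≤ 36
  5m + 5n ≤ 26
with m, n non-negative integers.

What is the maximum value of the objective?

15

Relaxing integrality, the LP optimum is 15.60 at (m,n) = (0, 5.2), which is not an integer point.
(m,n)=(0,5): 5·0+4·5=20≤36, 5·0+5·5=25≤26, objective 15.
(m,n)=(1,4): 5·1+4·4=21≤36, 5·1+5·4=25≤26, objective 14.
The best lattice point is (0,5), giving 15.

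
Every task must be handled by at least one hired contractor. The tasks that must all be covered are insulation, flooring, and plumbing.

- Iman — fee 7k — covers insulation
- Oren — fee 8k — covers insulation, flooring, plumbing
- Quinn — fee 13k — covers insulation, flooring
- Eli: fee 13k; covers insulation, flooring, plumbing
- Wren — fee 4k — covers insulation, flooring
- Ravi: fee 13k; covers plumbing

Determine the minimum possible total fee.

The greedy cost-per-new-task heuristic would pick Wren and Oren for 12, but a cheaper cover exists.
Oren alone covers insulation, flooring, plumbing — every task.
Total fee: 8.
No cover costs less than 8.

8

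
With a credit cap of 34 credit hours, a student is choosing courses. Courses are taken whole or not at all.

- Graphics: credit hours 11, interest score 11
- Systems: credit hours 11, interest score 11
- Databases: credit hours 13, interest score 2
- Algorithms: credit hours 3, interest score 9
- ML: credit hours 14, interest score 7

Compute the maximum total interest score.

31

Allowing fractional choices, the relaxed optimum would be about 35.5, but courses are indivisible.
Graphics + Algorithms + ML: credit hours 11 + 3 + 14 = 28 ≤ 34, interest score 11 + 9 + 7 = 27.
Graphics + Systems + Algorithms: credit hours 11 + 11 + 3 = 25 ≤ 34, interest score 11 + 11 + 9 = 31.
Systems + Algorithms + ML: credit hours 11 + 3 + 14 = 28 ≤ 34, interest score 11 + 9 + 7 = 27.
Best is Graphics, Systems, and Algorithms with total interest score 31.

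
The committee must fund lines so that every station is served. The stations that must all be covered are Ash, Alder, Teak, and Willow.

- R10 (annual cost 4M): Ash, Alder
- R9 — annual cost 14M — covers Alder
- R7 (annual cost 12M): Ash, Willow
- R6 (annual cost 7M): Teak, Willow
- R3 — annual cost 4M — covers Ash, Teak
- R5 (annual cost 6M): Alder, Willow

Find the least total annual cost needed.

10

This is an integer covering problem.
The greedy cost-per-new-station heuristic would pick R10 and R6 for 11, but a cheaper cover exists.
Choose R3 and R5: together they cover Ash, Alder, Teak, Willow — every station.
Total annual cost: 4 + 6 = 10.
No cover costs less than 10.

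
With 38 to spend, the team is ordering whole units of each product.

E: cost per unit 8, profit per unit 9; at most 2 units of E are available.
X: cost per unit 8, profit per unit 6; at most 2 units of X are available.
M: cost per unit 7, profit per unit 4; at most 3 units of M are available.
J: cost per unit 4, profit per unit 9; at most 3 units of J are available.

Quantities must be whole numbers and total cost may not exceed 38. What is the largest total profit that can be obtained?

51

J has the best ratio (9/4); taking only J gives at most 3×9 = 27 (stopped by the supply cap of 3).
Mixing does better — 2×E, 1×X, and 3×J: cost 36 ≤ 38, profit 2·9 + 1·6 + 3·9 = 51.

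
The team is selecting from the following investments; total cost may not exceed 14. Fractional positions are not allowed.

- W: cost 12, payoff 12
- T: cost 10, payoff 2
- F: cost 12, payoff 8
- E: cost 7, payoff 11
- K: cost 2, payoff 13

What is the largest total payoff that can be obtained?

25

Treat it as a binary knapsack problem.
Allowing fractional choices, the relaxed optimum would be about 29.0, but investments are indivisible.
E + K: cost 7 + 2 = 9 ≤ 14, payoff 11 + 13 = 24.
F + K: cost 12 + 2 = 14 ≤ 14, payoff 8 + 13 = 21.
W + K: cost 12 + 2 = 14 ≤ 14, payoff 12 + 13 = 25.
Best is W and K with total payoff 25.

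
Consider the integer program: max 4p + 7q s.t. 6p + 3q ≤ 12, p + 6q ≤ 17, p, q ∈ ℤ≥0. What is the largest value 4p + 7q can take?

18

(p,q)=(1,2): 6·1+3·2=12≤12, 1·1+6·2=13≤17, objective 18.
(p,q)=(0,2): 6·0+3·2=6≤12, 1·0+6·2=12≤17, objective 14.
(p,q)=(1,1): 6·1+3·1=9≤12, 1·1+6·1=7≤17, objective 11.
Maximum is 18 at (p,q)=(1,2).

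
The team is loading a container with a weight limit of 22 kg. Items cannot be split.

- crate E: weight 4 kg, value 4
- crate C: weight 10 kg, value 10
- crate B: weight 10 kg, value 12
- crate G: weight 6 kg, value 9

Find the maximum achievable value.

25

Allowing fractional choices, the relaxed optimum would be about 27.0, but items are indivisible.
crate E + crate B + crate G: weight 4 + 10 + 6 = 20 ≤ 22, value 4 + 12 + 9 = 25.
crate C + crate B: weight 10 + 10 = 20 ≤ 22, value 10 + 12 = 22.
crate E + crate C + crate G: weight 4 + 10 + 6 = 20 ≤ 22, value 4 + 10 + 9 = 23.
Best is crate E, crate B, and crate G with total value 25.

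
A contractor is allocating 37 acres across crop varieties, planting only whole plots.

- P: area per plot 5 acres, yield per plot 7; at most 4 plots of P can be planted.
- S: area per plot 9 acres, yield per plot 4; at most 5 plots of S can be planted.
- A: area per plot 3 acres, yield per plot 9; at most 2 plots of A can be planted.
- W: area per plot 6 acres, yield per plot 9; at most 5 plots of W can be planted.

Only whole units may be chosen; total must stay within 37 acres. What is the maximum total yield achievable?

This is a bounded integer knapsack.
Take 2×A and 5×W: area 36 ≤ 37, yield 2·9 + 5·9 = 63.
A has the best ratio (9/3) and is taken to its limit of 2; remaining capacity is filled optimally with the others.

63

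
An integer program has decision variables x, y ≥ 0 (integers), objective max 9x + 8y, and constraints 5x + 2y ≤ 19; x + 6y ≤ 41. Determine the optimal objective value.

57

Relaxing integrality, the LP optimum is 63.43 at (x,y) = (1.14, 6.64), which is not an integer point.
(x,y)=(1,6): 5·1+2·6=17≤19, 1·1+6·6=37≤41, objective 57.
(x,y)=(1,5): 5·1+2·5=15≤19, 1·1+6·5=31≤41, objective 49.
(x,y)=(0,6): 5·0+2·6=12≤19, 1·0+6·6=36≤41, objective 48.
Maximum is 57 at (x,y)=(1,6).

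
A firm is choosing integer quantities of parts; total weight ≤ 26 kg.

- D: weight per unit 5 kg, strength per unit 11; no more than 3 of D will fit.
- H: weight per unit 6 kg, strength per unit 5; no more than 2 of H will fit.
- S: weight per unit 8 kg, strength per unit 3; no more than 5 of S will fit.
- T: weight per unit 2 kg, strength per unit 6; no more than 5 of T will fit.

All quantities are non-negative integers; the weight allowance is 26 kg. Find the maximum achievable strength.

This is a bounded integer knapsack.
T has the best ratio (6/2); taking only T gives at most 5×6 = 30 (stopped by the supply cap of 5).
Mixing does better — 3×D and 5×T: weight 25 ≤ 26, strength 3·11 + 5·6 = 63.

63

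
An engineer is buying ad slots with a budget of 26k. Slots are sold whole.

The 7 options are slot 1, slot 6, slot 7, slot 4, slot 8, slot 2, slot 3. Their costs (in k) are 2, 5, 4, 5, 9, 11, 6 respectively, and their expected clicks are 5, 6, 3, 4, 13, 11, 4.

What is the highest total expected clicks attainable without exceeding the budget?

32

Allowing fractional choices, the relaxed optimum would be about 34.0, but ad slots are indivisible.
slot 1 + slot 6 + slot 7 + slot 4 + slot 8: cost 2 + 5 + 4 + 5 + 9 = 25 ≤ 26, expected clicks 5 + 6 + 3 + 4 + 13 = 31.
slot 1 + slot 7 + slot 8 + slot 2: cost 2 + 4 + 9 + 11 = 26 ≤ 26, expected clicks 5 + 3 + 13 + 11 = 32.
Best is slot 1, slot 7, slot 8, and slot 2 with total expected clicks 32.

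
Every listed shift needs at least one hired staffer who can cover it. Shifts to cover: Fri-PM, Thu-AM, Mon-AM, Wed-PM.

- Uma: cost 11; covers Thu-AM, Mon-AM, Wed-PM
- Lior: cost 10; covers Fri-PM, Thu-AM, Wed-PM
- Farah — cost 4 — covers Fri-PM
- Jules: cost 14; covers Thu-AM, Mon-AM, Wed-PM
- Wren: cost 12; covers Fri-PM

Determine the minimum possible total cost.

The greedy cost-per-new-shift heuristic would pick Lior and Uma for 21, but a cheaper cover exists.
Choose Uma and Farah: together they cover Fri-PM, Thu-AM, Mon-AM, Wed-PM — every shift.
Total cost: 11 + 4 = 15.
No cover costs less than 15.

15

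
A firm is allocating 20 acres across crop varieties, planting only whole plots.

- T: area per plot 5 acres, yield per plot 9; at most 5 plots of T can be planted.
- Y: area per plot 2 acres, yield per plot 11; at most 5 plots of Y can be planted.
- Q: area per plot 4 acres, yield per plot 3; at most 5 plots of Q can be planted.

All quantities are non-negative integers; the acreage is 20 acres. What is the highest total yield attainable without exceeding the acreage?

Take 2×T and 5×Y: area 20 ≤ 20, yield 2·9 + 5·11 = 73.
Y has the best ratio (11/2) and is taken to its limit of 5; remaining capacity is filled optimally with the others.

73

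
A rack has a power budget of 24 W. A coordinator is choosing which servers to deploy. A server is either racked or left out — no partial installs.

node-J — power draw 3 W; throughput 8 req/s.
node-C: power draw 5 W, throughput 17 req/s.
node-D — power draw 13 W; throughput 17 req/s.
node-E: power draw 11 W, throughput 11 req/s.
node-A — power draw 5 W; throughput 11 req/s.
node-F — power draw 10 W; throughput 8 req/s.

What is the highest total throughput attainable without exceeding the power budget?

47

This is a 0-1 knapsack instance.
Allowing fractional choices, the relaxed optimum would be about 50.4, but servers are indivisible.
node-C + node-D + node-A: power draw 5 + 13 + 5 = 23 ≤ 24, throughput 17 + 17 + 11 = 45.
node-J + node-C + node-E + node-A: power draw 3 + 5 + 11 + 5 = 24 ≤ 24, throughput 8 + 17 + 11 + 11 = 47.
Best is node-J, node-C, node-E, and node-A with total throughput 47.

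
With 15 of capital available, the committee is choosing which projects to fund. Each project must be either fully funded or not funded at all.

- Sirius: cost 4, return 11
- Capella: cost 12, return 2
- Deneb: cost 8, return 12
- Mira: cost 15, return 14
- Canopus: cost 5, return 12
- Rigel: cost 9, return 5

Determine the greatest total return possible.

24

Allowing fractional choices, the relaxed optimum would be about 32.0, but projects are indivisible.
Deneb + Canopus: cost 8 + 5 = 13 ≤ 15, return 12 + 12 = 24.
Sirius + Deneb: cost 4 + 8 = 12 ≤ 15, return 11 + 12 = 23.
Sirius + Canopus: cost 4 + 5 = 9 ≤ 15, return 11 + 12 = 23.
Best is Deneb and Canopus with total return 24.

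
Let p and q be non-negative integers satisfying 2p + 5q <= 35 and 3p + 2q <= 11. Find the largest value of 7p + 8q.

(p,q)=(0,5): 2·0+5·5=25≤35, 3·0+2·5=10≤11, objective 40.
(p,q)=(1,4): 2·1+5·4=22≤35, 3·1+2·4=11≤11, objective 39.
(p,q)=(0,4): 2·0+5·4=20≤35, 3·0+2·4=8≤11, objective 32.
The best lattice point is (0,5), giving 40.

40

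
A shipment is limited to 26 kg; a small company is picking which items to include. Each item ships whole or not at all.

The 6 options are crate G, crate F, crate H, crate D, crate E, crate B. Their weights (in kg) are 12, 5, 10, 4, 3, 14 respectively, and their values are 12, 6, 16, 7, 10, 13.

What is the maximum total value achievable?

Allowing fractional choices, the relaxed optimum would be about 43.0, but items are indivisible.
crate G + crate H + crate E: weight 12 + 10 + 3 = 25 ≤ 26, value 12 + 16 + 10 = 38.
crate F + crate H + crate D + crate E: weight 5 + 10 + 4 + 3 = 22 ≤ 26, value 6 + 16 + 7 + 10 = 39.
crate F + crate D + crate E + crate B: weight 5 + 4 + 3 + 14 = 26 ≤ 26, value 6 + 7 + 10 + 13 = 36.
Best is crate F, crate H, crate D, and crate E with total value 39.

39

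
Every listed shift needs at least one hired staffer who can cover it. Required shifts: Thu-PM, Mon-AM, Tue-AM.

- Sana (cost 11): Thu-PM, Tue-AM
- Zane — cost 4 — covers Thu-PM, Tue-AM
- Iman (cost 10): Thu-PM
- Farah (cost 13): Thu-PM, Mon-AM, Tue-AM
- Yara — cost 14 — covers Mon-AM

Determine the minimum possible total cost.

13

This is an integer covering problem.
Farah alone covers Thu-PM, Mon-AM, Tue-AM — every shift.
Total cost: 13.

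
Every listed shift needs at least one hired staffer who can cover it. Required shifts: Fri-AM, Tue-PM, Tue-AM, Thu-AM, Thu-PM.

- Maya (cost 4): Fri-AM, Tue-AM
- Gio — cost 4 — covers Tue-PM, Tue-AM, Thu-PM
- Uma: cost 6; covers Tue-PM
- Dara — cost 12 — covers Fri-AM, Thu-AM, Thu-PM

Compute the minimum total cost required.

The greedy cost-per-new-shift heuristic would pick Gio, Maya, and Dara for 20, but a cheaper cover exists.
Choose Gio and Dara: together they cover Fri-AM, Tue-PM, Tue-AM, Thu-AM, Thu-PM — every shift.
Total cost: 4 + 12 = 16.
No cover costs less than 16.

16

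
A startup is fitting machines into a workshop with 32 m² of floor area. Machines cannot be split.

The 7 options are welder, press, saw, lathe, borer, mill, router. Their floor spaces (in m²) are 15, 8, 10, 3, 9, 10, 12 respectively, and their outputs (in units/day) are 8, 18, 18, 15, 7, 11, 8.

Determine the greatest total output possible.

Allowing fractional choices, the relaxed optimum would be about 62.8, but machines are indivisible.
press + saw + lathe + borer: floor space 8 + 10 + 3 + 9 = 30 ≤ 32, output 18 + 18 + 15 + 7 = 58.
press + saw + lathe + mill: floor space 8 + 10 + 3 + 10 = 31 ≤ 32, output 18 + 18 + 15 + 11 = 62.
press + saw + lathe: floor space 8 + 10 + 3 = 21 ≤ 32, output 18 + 18 + 15 = 51.
Best is press, saw, lathe, and mill with total output 62.

62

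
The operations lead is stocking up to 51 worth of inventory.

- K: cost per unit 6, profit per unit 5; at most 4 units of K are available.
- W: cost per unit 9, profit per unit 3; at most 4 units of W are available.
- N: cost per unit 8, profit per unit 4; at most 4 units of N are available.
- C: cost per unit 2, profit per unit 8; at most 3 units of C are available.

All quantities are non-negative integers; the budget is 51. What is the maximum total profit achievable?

This is a bounded integer knapsack.
C has the best ratio (8/2); taking only C gives at most 3×8 = 24 (stopped by the supply cap of 3).
Mixing does better — 4×K, 2×N, and 3×C: cost 46 ≤ 51, profit 4·5 + 2·4 + 3·8 = 52.

52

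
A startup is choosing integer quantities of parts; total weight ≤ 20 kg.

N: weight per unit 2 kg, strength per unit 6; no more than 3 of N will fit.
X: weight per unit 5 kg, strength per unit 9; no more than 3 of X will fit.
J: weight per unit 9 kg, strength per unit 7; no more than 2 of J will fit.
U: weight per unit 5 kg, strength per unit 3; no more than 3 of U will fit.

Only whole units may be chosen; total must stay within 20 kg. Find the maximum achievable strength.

N has the best ratio (6/2); taking only N gives at most 3×6 = 18 (stopped by the supply cap of 3).
Mixing does better — 2×N and 3×X: weight 19 ≤ 20, strength 2·6 + 3·9 = 39.

39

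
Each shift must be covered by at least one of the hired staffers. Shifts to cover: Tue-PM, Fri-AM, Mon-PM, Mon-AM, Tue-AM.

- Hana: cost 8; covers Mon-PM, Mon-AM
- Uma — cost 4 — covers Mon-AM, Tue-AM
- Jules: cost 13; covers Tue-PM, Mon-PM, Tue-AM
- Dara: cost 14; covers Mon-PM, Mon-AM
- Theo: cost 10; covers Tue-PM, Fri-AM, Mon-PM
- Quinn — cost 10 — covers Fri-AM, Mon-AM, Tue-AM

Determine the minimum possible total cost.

14

This is an integer covering problem.
Choose Uma and Theo: together they cover Tue-PM, Fri-AM, Mon-PM, Mon-AM, Tue-AM — every shift.
Total cost: 4 + 10 = 14.
No cover costs less than 14.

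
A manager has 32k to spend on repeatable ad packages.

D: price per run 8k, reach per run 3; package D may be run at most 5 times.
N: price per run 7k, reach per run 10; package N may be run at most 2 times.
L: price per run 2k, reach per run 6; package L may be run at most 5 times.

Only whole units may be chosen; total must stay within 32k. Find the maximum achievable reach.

53

L has the best ratio (6/2); taking only L gives at most 5×6 = 30 (stopped by the supply cap of 5).
Mixing does better — 1×D, 2×N, and 5×L: price 32 ≤ 32, reach 1·3 + 2·10 + 5·6 = 53.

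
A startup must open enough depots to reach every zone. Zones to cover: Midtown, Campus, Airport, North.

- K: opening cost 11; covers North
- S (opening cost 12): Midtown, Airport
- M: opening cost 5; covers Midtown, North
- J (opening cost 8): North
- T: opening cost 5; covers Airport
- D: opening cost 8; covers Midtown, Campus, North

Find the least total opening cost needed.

13

This is an integer covering problem.
The greedy cost-per-new-zone heuristic would pick M, T, and D for 18, but a cheaper cover exists.
Choose T and D: together they cover Midtown, Campus, Airport, North — every zone.
Total opening cost: 5 + 8 = 13.
No cover costs less than 13.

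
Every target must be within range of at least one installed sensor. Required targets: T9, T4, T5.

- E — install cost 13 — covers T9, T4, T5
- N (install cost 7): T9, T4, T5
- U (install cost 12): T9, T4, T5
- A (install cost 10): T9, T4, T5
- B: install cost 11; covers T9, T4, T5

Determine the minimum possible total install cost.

7

N alone covers T9, T4, T5 — every target.
Total install cost: 7.
No cover costs less than 7.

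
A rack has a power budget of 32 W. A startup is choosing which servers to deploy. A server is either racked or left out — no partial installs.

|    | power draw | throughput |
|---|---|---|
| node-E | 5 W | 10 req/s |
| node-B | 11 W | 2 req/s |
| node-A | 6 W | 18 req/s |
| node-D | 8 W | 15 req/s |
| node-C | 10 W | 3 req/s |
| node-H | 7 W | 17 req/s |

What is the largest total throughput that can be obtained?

This is an integer program with binary decision variables.
node-B + node-A + node-D + node-H: power draw 11 + 6 + 8 + 7 = 32 ≤ 32, throughput 2 + 18 + 15 + 17 = 52.
node-E + node-A + node-D + node-H: power draw 5 + 6 + 8 + 7 = 26 ≤ 32, throughput 10 + 18 + 15 + 17 = 60.
node-A + node-D + node-C + node-H: power draw 6 + 8 + 10 + 7 = 31 ≤ 32, throughput 18 + 15 + 3 + 17 = 53.
Best is node-E, node-A, node-D, and node-H with total throughput 60.

60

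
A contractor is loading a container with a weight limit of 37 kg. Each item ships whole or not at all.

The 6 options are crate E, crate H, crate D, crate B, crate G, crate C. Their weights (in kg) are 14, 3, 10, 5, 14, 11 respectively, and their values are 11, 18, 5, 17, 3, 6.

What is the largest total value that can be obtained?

52

This is a 0-1 knapsack instance.
crate E + crate H + crate B + crate C: weight 14 + 3 + 5 + 11 = 33 ≤ 37, value 11 + 18 + 17 + 6 = 52.
crate E + crate H + crate B + crate G: weight 14 + 3 + 5 + 14 = 36 ≤ 37, value 11 + 18 + 17 + 3 = 49.
crate E + crate H + crate D + crate B: weight 14 + 3 + 10 + 5 = 32 ≤ 37, value 11 + 18 + 5 + 17 = 51.
Best is crate E, crate H, crate B, and crate C with total value 52.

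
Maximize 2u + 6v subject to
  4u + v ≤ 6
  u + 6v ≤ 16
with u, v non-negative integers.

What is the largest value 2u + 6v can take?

(u,v)=(1,2) is feasible, giving 14.
(u,v)=(0,2) is feasible, giving 12.
(u,v)=(1,1) is feasible, giving 8.
(u,v)=(0,1) is feasible, giving 6.
Maximum is 14 at (u,v)=(1,2).

14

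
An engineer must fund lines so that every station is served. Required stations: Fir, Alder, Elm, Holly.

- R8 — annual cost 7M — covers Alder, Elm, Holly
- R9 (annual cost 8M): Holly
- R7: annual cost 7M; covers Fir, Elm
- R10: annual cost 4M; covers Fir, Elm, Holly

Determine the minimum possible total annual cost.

11

Choose R8 and R10: together they cover Fir, Alder, Elm, Holly — every station.
Total annual cost: 7 + 4 = 11.
No cover costs less than 11.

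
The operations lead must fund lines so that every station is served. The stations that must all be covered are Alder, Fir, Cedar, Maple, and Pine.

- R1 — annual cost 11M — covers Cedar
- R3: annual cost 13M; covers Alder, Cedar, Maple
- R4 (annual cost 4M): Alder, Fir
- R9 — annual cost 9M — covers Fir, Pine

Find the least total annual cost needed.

This is a weighted set-cover instance.
The greedy cost-per-new-station heuristic would pick R4, R3, and R9 for 26, but a cheaper cover exists.
Choose R3 and R9: together they cover Alder, Fir, Cedar, Maple, Pine — every station.
Total annual cost: 13 + 9 = 22.
No cover costs less than 22.

22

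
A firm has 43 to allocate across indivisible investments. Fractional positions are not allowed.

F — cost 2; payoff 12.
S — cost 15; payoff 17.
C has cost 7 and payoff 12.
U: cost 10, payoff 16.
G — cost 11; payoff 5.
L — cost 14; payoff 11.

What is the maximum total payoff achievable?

Allowing fractional choices, the relaxed optimum would be about 64.1, but investments are indivisible.
F + S + C + U: cost 2 + 15 + 7 + 10 = 34 ≤ 43, payoff 12 + 17 + 12 + 16 = 57.
F + S + U + L: cost 2 + 15 + 10 + 14 = 41 ≤ 43, payoff 12 + 17 + 16 + 11 = 56.
Best is F, S, C, and U with total payoff 57.

57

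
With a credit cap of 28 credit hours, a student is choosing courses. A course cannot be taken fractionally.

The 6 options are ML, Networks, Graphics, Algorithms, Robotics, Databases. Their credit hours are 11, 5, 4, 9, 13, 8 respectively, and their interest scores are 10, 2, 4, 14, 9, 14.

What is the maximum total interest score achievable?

This is an integer program with binary decision variables.
Allowing fractional choices, the relaxed optimum would be about 38.4, but courses are indivisible.
ML + Algorithms + Databases: credit hours 11 + 9 + 8 = 28 ≤ 28, interest score 10 + 14 + 14 = 38.
Networks + Graphics + Algorithms + Databases: credit hours 5 + 4 + 9 + 8 = 26 ≤ 28, interest score 2 + 4 + 14 + 14 = 34.
Best is ML, Algorithms, and Databases with total interest score 38.

38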